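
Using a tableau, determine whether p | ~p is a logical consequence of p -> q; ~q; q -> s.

Yes

Initial set: {(p -> q); ~q; (q -> s); ~(p | ~p)}.
~(p | ~p): α-rule — add ~p, ~~p.
× closes — contains both p and ~p.
All 1 branch closes.
Every branch closed, so the premises entail the conclusion.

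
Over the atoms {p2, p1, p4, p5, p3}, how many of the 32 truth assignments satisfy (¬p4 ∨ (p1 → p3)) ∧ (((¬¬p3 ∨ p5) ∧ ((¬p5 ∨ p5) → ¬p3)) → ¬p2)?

Initial set: {T ((¬p4 ∨ (p1 → p3)) ∧ (((¬¬p3 ∨ p5) ∧ ((¬p5 ∨ p5) → ¬p3)) → ¬p2))}.
T ((¬p4 ∨ (p1 → p3)) ∧ (((¬¬p3 ∨ p5) ∧ ((¬p5 ∨ p5) → ¬p3)) → ¬p2)): α-rule — add T (¬p4 ∨ (p1 → p3)), T (((¬¬p3 ∨ p5) ∧ ((¬p5 ∨ p5) → ¬p3)) → ¬p2).
T (¬p4 ∨ (p1 → p3)): β-rule — branch into T ¬p4  //  T (p1 → p3).
  branch 1 (add T ¬p4):
    T (((¬¬p3 ∨ p5) ∧ ((¬p5 ∨ p5) → ¬p3)) → ¬p2): β-rule — branch into F ((¬¬p3 ∨ p5) ∧ ((¬p5 ∨ p5) → ¬p3))  //  T ¬p2.
      branch 1.1 (add F ((¬¬p3 ∨ p5) ∧ ((¬p5 ∨ p5) → ¬p3))):
        F ((¬¬p3 ∨ p5) ∧ ((¬p5 ∨ p5) → ¬p3)): β-rule — branch into F (¬¬p3 ∨ p5)  //  F ((¬p5 ∨ p5) → ¬p3).
          branch 1.1.1 (add F (¬¬p3 ∨ p5)):
            F (¬¬p3 ∨ p5): α-rule — add F ¬¬p3, F p5.
            F ¬¬p3: drop double negation, giving F p3.
            ○ open, literals {p3=0, p4=0, p5=0}.
          branch 1.1.2 (add F ((¬p5 ∨ p5) → ¬p3)):
            F ((¬p5 ∨ p5) → ¬p3): α-rule — add T (¬p5 ∨ p5), F ¬p3.
            T (¬p5 ∨ p5): β-rule — branch into T ¬p5  //  T p5.
              branch 1.1.2.1 (add T ¬p5):
                ○ open, literals {p3=1, p4=0, p5=0}.
              branch 1.1.2.2 (add T p5):
                ○ open, literals {p3=1, p4=0, p5=1}.
      branch 1.2 (add T ¬p2):
        ○ open, literals {p2=0, p4=0}.
  branch 2 (add T (p1 → p3)):
    T (((¬¬p3 ∨ p5) ∧ ((¬p5 ∨ p5) → ¬p3)) → ¬p2): β-rule — branch into F ((¬¬p3 ∨ p5) ∧ ((¬p5 ∨ p5) → ¬p3))  //  T ¬p2.
      branch 2.1 (add F ((¬¬p3 ∨ p5) ∧ ((¬p5 ∨ p5) → ¬p3))):
        T (p1 → p3): β-rule — branch into F p1  //  T p3.
          branch 2.1.1 (add F p1):
            F ((¬¬p3 ∨ p5) ∧ ((¬p5 ∨ p5) → ¬p3)): β-rule — branch into F (¬¬p3 ∨ p5)  //  F ((¬p5 ∨ p5) → ¬p3).
              branch 2.1.1.1 (add F (¬¬p3 ∨ p5)):
                F (¬¬p3 ∨ p5): α-rule — add F ¬¬p3, F p5.
                F ¬¬p3: drop double negation, giving F p3.
                ○ open, literals {p1=0, p3=0, p5=0}.
              branch 2.1.1.2 (add F ((¬p5 ∨ p5) → ¬p3)):
                F ((¬p5 ∨ p5) → ¬p3): α-rule — add T (¬p5 ∨ p5), F ¬p3.
                T (¬p5 ∨ p5): β-rule — branch into T ¬p5  //  T p5.
                  branch 2.1.1.2.1 (add T ¬p5):
                    ○ open, literals {p1=0, p3=1, p5=0}.
                  branch 2.1.1.2.2 (add T p5):
                    ○ open, literals {p1=0, p3=1, p5=1}.
          branch 2.1.2 (add T p3):
            F ((¬¬p3 ∨ p5) ∧ ((¬p5 ∨ p5) → ¬p3)): β-rule — branch into F (¬¬p3 ∨ p5)  //  F ((¬p5 ∨ p5) → ¬p3).
              branch 2.1.2.1 (add F (¬¬p3 ∨ p5)):
                F (¬¬p3 ∨ p5): α-rule — add F ¬¬p3, F p5.
                F ¬¬p3: drop double negation, giving F p3.
                × closes — contains both p3 and ¬p3.
              branch 2.1.2.2 (add F ((¬p5 ∨ p5) → ¬p3)):
                F ((¬p5 ∨ p5) → ¬p3): α-rule — add T (¬p5 ∨ p5), F ¬p3.
                T (¬p5 ∨ p5): β-rule — branch into T ¬p5  //  T p5.
                  branch 2.1.2.2.1 (add T ¬p5):
                    ○ open, literals {p3=1, p5=0}.
                  branch 2.1.2.2.2 (add T p5):
                    ○ open, literals {p3=1, p5=1}.
      branch 2.2 (add T ¬p2):
        T (p1 → p3): β-rule — branch into F p1  //  T p3.
          branch 2.2.1 (add F p1):
            ○ open, literals {p1=0, p2=0}.
          branch 2.2.2 (add T p3):
            ○ open, literals {p2=0, p3=1}.
1 branch closed, 11 open.
Each open branch fixes some atoms; the unmentioned ones are free. Counting distinct full assignments: branch {p3=0, p4=0, p5=0} (p2, p1) contributes 4 new; branch {p3=1, p4=0, p5=0} (p2, p1) contributes 4 new; branch {p3=1, p4=0, p5=1} (p2, p1) contributes 4 new; branch {p2=0, p4=0} (p1, p5, p3) contributes 2 new; branch {p1=0, p3=0, p5=0} (p2, p4) contributes 2 new; branch {p1=0, p3=1, p5=0} (p2, p4) contributes 2 new; branch {p1=0, p3=1, p5=1} (p2, p4) contributes 2 new; branch {p3=1, p5=0} (p2, p1, p4) contributes 2 new; branch {p3=1, p5=1} (p2, p1, p4) contributes 2 new; branch {p1=0, p2=0} (p4, p5, p3) contributes 1 new; branch {p2=0, p3=1} (p1, p4, p5) contributes 0 new. Total: 25.

25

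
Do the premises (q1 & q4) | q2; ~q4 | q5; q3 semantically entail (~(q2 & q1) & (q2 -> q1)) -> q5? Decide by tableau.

Yes

Initial set: {((q1 & q4) | q2); (~q4 | q5); q3; ~((~(q2 & q1) & (q2 -> q1)) -> q5)}.
~((~(q2 & q1) & (q2 -> q1)) -> q5): α-rule — add (~(q2 & q1) & (q2 -> q1)), ~q5.
(~(q2 & q1) & (q2 -> q1)): α-rule — add ~(q2 & q1), (q2 -> q1).
((q1 & q4) | q2): β-rule — branch into (q1 & q4)  //  q2.
  branch 1 (add (q1 & q4)):
    (q1 & q4): α-rule — add q1, q4.
    (~q4 | q5): β-rule — branch into ~q4  //  q5.
      branch 1.1 (add ~q4):
        × closes — contains both q4 and ~q4.
      branch 1.2 (add q5):
        × closes — contains both q5 and ~q5.
  branch 2 (add q2):
    (~q4 | q5): β-rule — branch into ~q4  //  q5.
      branch 2.1 (add ~q4):
        ~(q2 & q1): β-rule — branch into ~q2  //  ~q1.
          branch 2.1.1 (add ~q2):
            × closes — contains both q2 and ~q2.
          branch 2.1.2 (add ~q1):
            (q2 -> q1): β-rule — branch into ~q2  //  q1.
              branch 2.1.2.1 (add ~q2):
                × closes — contains both q2 and ~q2.
              branch 2.1.2.2 (add q1):
                × closes — contains both q1 and ~q1.
      branch 2.2 (add q5):
        × closes — contains both q5 and ~q5.
All 6 branches close.
Every branch closed, so the premises entail the conclusion.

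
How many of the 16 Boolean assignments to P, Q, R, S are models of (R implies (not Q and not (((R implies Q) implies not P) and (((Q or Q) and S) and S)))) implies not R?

12

Initial set: {((R implies (not Q and not (((R implies Q) implies not P) and (((Q or Q) and S) and S)))) implies not R)}.
((R implies (not Q and not (((R implies Q) implies not P) and (((Q or Q) and S) and S)))) implies not R): β-rule — branch into not (R implies (not Q and not (((R implies Q) implies not P) and (((Q or Q) and S) and S))))  //  not R.
  branch 1 (add not (R implies (not Q and not (((R implies Q) implies not P) and (((Q or Q) and S) and S))))):
    not (R implies (not Q and not (((R implies Q) implies not P) and (((Q or Q) and S) and S)))): α-rule — add R, not (not Q and not (((R implies Q) implies not P) and (((Q or Q) and S) and S))).
    not (not Q and not (((R implies Q) implies not P) and (((Q or Q) and S) and S))): β-rule — branch into not not Q  //  not not (((R implies Q) implies not P) and (((Q or Q) and S) and S)).
      branch 1.1 (add not not Q):
        ○ open, literals {Q=1, R=1}.
      branch 1.2 (add not not (((R implies Q) implies not P) and (((Q or Q) and S) and S))):
        not not (((R implies Q) implies not P) and (((Q or Q) and S) and S)): α-rule — add ((R implies Q) implies not P), (((Q or Q) and S) and S).
        (((Q or Q) and S) and S): α-rule — add ((Q or Q) and S), S.
        ((Q or Q) and S): α-rule — add (Q or Q), S.
        ((R implies Q) implies not P): β-rule — branch into not (R implies Q)  //  not P.
          branch 1.2.1 (add not (R implies Q)):
            not (R implies Q): α-rule — add R, not Q.
            (Q or Q): β-rule — branch into Q  //  Q.
              branch 1.2.1.1 (add Q):
                × closes — contains both Q and not Q.
              branch 1.2.1.2 (add Q):
                × closes — contains both Q and not Q.
          branch 1.2.2 (add not P):
            (Q or Q): β-rule — branch into Q  //  Q.
              branch 1.2.2.1 (add Q):
                ○ open, literals {P=0, Q=1, R=1, S=1}.
              branch 1.2.2.2 (add Q):
                ○ open, literals {P=0, Q=1, R=1, S=1}.
  branch 2 (add not R):
    ○ open, literals {R=0}.
2 branches closed, 4 open.
Each open branch fixes some atoms; the unmentioned ones are free. Counting distinct full assignments: branch {Q=1, R=1} (P, S) contributes 4 new; branch {P=0, Q=1, R=1, S=1} (none free) contributes 0 new; branch {P=0, Q=1, R=1, S=1} (none free) contributes 0 new; branch {R=0} (P, Q, S) contributes 8 new. Total: 12.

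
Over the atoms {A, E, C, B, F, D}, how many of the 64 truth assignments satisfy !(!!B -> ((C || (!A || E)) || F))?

Initial set: {!(!!B -> ((C || (!A || E)) || F))}.
!(!!B -> ((C || (!A || E)) || F)): α-rule — add !!B, !((C || (!A || E)) || F).
!!B: drop double negation, giving B.
!((C || (!A || E)) || F): α-rule — add !(C || (!A || E)), !F.
!(C || (!A || E)): α-rule — add !C, !(!A || E).
!(!A || E): α-rule — add !!A, !E.
○ open, literals {A=true, B=true, C=false, E=false, F=false}.
0 branches closed, 1 open.
Each open branch fixes some atoms; the unmentioned ones are free. Counting distinct full assignments: branch {A=true, B=true, C=false, E=false, F=false} (D) contributes 2 new. Total: 2.

2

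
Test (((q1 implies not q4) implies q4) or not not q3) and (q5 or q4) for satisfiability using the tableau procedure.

Initial set: {T ((((q1 implies not q4) implies q4) or not not q3) and (q5 or q4))}.
T ((((q1 implies not q4) implies q4) or not not q3) and (q5 or q4)): α-rule — add T (((q1 implies not q4) implies q4) or not not q3), T (q5 or q4).
T (((q1 implies not q4) implies q4) or not not q3): β-rule — branch into T ((q1 implies not q4) implies q4)  //  T not not q3.
  branch 1 (add T ((q1 implies not q4) implies q4)):
    T (q5 or q4): β-rule — branch into T q5  //  T q4.
      branch 1.1 (add T q5):
        T ((q1 implies not q4) implies q4): β-rule — branch into F (q1 implies not q4)  //  T q4.
          branch 1.1.1 (add F (q1 implies not q4)):
            F (q1 implies not q4): α-rule — add T q1, F not q4.
            ○ open, literals {q1=1, q4=1, q5=1}.
          branch 1.1.2 (add T q4):
            ○ open, literals {q4=1, q5=1}.
      branch 1.2 (add T q4):
        T ((q1 implies not q4) implies q4): β-rule — branch into F (q1 implies not q4)  //  T q4.
          branch 1.2.1 (add F (q1 implies not q4)):
            F (q1 implies not q4): α-rule — add T q1, F not q4.
            ○ open, literals {q1=1, q4=1}.
          branch 1.2.2 (add T q4):
            ○ open, literals {q4=1}.
  branch 2 (add T not not q3):
    T not not q3: drop double negation, giving T q3.
    T (q5 or q4): β-rule — branch into T q5  //  T q4.
      branch 2.1 (add T q5):
        ○ open, literals {q3=1, q5=1}.
      branch 2.2 (add T q4):
        ○ open, literals {q3=1, q4=1}.
0 branches closed, 6 open.
An open branch gives a satisfying assignment: q1=1, q4=1, q5=1.

Satisfiable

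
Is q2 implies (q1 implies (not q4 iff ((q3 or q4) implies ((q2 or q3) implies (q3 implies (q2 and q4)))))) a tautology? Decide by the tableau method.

Not valid

Assume the negation and expand:
Initial set: {F (q2 implies (q1 implies (not q4 iff ((q3 or q4) implies ((q2 or q3) implies (q3 implies (q2 and q4)))))))}.
F (q2 implies (q1 implies (not q4 iff ((q3 or q4) implies ((q2 or q3) implies (q3 implies (q2 and q4))))))): α-rule — add T q2, F (q1 implies (not q4 iff ((q3 or q4) implies ((q2 or q3) implies (q3 implies (q2 and q4)))))).
F (q1 implies (not q4 iff ((q3 or q4) implies ((q2 or q3) implies (q3 implies (q2 and q4)))))): α-rule — add T q1, F (not q4 iff ((q3 or q4) implies ((q2 or q3) implies (q3 implies (q2 and q4))))).
F (not q4 iff ((q3 or q4) implies ((q2 or q3) implies (q3 implies (q2 and q4))))): β-rule — branch into T not q4, F ((q3 or q4) implies ((q2 or q3) implies (q3 implies (q2 and q4))))  //  F not q4, T ((q3 or q4) implies ((q2 or q3) implies (q3 implies (q2 and q4)))).
  branch 1 (add T not q4, F ((q3 or q4) implies ((q2 or q3) implies (q3 implies (q2 and q4))))):
    F ((q3 or q4) implies ((q2 or q3) implies (q3 implies (q2 and q4)))): α-rule — add T (q3 or q4), F ((q2 or q3) implies (q3 implies (q2 and q4))).
    F ((q2 or q3) implies (q3 implies (q2 and q4))): α-rule — add T (q2 or q3), F (q3 implies (q2 and q4)).
    F (q3 implies (q2 and q4)): α-rule — add T q3, F (q2 and q4).
    T (q3 or q4): β-rule — branch into T q3  //  T q4.
      branch 1.1 (add T q3):
        T (q2 or q3): β-rule — branch into T q2  //  T q3.
          branch 1.1.1 (add T q2):
            F (q2 and q4): β-rule — branch into F q2  //  F q4.
              branch 1.1.1.1 (add F q2):
                × closes — contains both q2 and not q2.
              branch 1.1.1.2 (add F q4):
                ○ open, literals {q1=true, q2=true, q3=true, q4=false}.
          branch 1.1.2 (add T q3):
            F (q2 and q4): β-rule — branch into F q2  //  F q4.
              branch 1.1.2.1 (add F q2):
                × closes — contains both q2 and not q2.
              branch 1.1.2.2 (add F q4):
                ○ open, literals {q1=true, q2=true, q3=true, q4=false}.
      branch 1.2 (add T q4):
        × closes — contains both q4 and not q4.
  branch 2 (add F not q4, T ((q3 or q4) implies ((q2 or q3) implies (q3 implies (q2 and q4))))):
    T ((q3 or q4) implies ((q2 or q3) implies (q3 implies (q2 and q4)))): β-rule — branch into F (q3 or q4)  //  T ((q2 or q3) implies (q3 implies (q2 and q4))).
      branch 2.1 (add F (q3 or q4)):
        F (q3 or q4): α-rule — add F q3, F q4.
        × closes — contains both q4 and not q4.
      branch 2.2 (add T ((q2 or q3) implies (q3 implies (q2 and q4)))):
        T ((q2 or q3) implies (q3 implies (q2 and q4))): β-rule — branch into F (q2 or q3)  //  T (q3 implies (q2 and q4)).
          branch 2.2.1 (add F (q2 or q3)):
            F (q2 or q3): α-rule — add F q2, F q3.
            × closes — contains both q2 and not q2.
          branch 2.2.2 (add T (q3 implies (q2 and q4))):
            T (q3 implies (q2 and q4)): β-rule — branch into F q3  //  T (q2 and q4).
              branch 2.2.2.1 (add F q3):
                ○ open, literals {q1=true, q2=true, q3=false, q4=true}.
              branch 2.2.2.2 (add T (q2 and q4)):
                T (q2 and q4): α-rule — add T q2, T q4.
                ○ open, literals {q1=true, q2=true, q4=true}.
5 branches closed, 4 open.
An open branch gives a countermodel: q1=true, q2=true, q3=true, q4=false (unmentioned atoms arbitrary); under it the original formula is false.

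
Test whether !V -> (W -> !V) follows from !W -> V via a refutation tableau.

Initial set: {(!W -> V); !(!V -> (W -> !V))}.
!(!V -> (W -> !V)): α-rule — add !V, !(W -> !V).
!(W -> !V): α-rule — add W, !!V.
× closes — contains both V and !V.
All 1 branch closes.
Every branch closed, so the premises entail the conclusion.

Yes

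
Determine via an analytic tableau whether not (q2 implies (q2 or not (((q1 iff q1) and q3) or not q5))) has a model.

Initial set: {not (q2 implies (q2 or not (((q1 iff q1) and q3) or not q5)))}.
not (q2 implies (q2 or not (((q1 iff q1) and q3) or not q5))): α-rule — add q2, not (q2 or not (((q1 iff q1) and q3) or not q5)).
not (q2 or not (((q1 iff q1) and q3) or not q5)): α-rule — add not q2, not not (((q1 iff q1) and q3) or not q5).
× closes — contains both q2 and not q2.
All 1 branch closes.
Every branch closed; the formula is unsatisfiable.

Unsatisfiable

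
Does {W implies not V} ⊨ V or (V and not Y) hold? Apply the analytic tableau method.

No

Initial set: {T (W implies not V); F (V or (V and not Y))}.
F (V or (V and not Y)): α-rule — add F V, F (V and not Y).
T (W implies not V): β-rule — branch into F W  //  T not V.
  branch 1 (add F W):
    F (V and not Y): β-rule — branch into F V  //  F not Y.
      branch 1.1 (add F V):
        ○ open, literals {V=0, W=0}.
      branch 1.2 (add F not Y):
        ○ open, literals {V=0, W=0, Y=1}.
  branch 2 (add T not V):
    F (V and not Y): β-rule — branch into F V  //  F not Y.
      branch 2.1 (add F V):
        ○ open, literals {V=0}.
      branch 2.2 (add F not Y):
        ○ open, literals {V=0, Y=1}.
0 branches closed, 4 open.
An open branch gives a countermodel: V=0, W=0 (unmentioned atoms arbitrary); the premises hold there but the conclusion fails.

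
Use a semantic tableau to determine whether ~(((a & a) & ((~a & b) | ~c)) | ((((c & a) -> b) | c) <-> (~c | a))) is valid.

Assume the negation and expand:
Initial set: {F ~(((a & a) & ((~a & b) | ~c)) | ((((c & a) -> b) | c) <-> (~c | a)))}.
F ~(((a & a) & ((~a & b) | ~c)) | ((((c & a) -> b) | c) <-> (~c | a))): β-rule — branch into T ((a & a) & ((~a & b) | ~c))  //  T ((((c & a) -> b) | c) <-> (~c | a)).
  branch 1 (add T ((a & a) & ((~a & b) | ~c))):
    T ((a & a) & ((~a & b) | ~c)): α-rule — add T (a & a), T ((~a & b) | ~c).
    T (a & a): α-rule — add T a, T a.
    T ((~a & b) | ~c): β-rule — branch into T (~a & b)  //  T ~c.
      branch 1.1 (add T (~a & b)):
        T (~a & b): α-rule — add T ~a, T b.
        × closes — contains both a and ~a.
      branch 1.2 (add T ~c):
        ○ open, literals {a=1, c=0}.
  branch 2 (add T ((((c & a) -> b) | c) <-> (~c | a))):
    T ((((c & a) -> b) | c) <-> (~c | a)): β-rule — branch into T (((c & a) -> b) | c), T (~c | a)  //  F (((c & a) -> b) | c), F (~c | a).
      branch 2.1 (add T (((c & a) -> b) | c), T (~c | a)):
        T (((c & a) -> b) | c): β-rule — branch into T ((c & a) -> b)  //  T c.
          branch 2.1.1 (add T ((c & a) -> b)):
            T (~c | a): β-rule — branch into T ~c  //  T a.
              branch 2.1.1.1 (add T ~c):
                T ((c & a) -> b): β-rule — branch into F (c & a)  //  T b.
                  branch 2.1.1.1.1 (add F (c & a)):
                    F (c & a): β-rule — branch into F c  //  F a.
                      branch 2.1.1.1.1.1 (add F c):
                        ○ open, literals {c=0}.
                      branch 2.1.1.1.1.2 (add F a):
                        ○ open, literals {a=0, c=0}.
                  branch 2.1.1.1.2 (add T b):
                    ○ open, literals {b=1, c=0}.
              branch 2.1.1.2 (add T a):
                T ((c & a) -> b): β-rule — branch into F (c & a)  //  T b.
                  branch 2.1.1.2.1 (add F (c & a)):
                    F (c & a): β-rule — branch into F c  //  F a.
                      branch 2.1.1.2.1.1 (add F c):
                        ○ open, literals {a=1, c=0}.
                      branch 2.1.1.2.1.2 (add F a):
                        × closes — contains both a and ~a.
                  branch 2.1.1.2.2 (add T b):
                    ○ open, literals {a=1, b=1}.
          branch 2.1.2 (add T c):
            T (~c | a): β-rule — branch into T ~c  //  T a.
              branch 2.1.2.1 (add T ~c):
                × closes — contains both c and ~c.
              branch 2.1.2.2 (add T a):
                ○ open, literals {a=1, c=1}.
      branch 2.2 (add F (((c & a) -> b) | c), F (~c | a)):
        F (((c & a) -> b) | c): α-rule — add F ((c & a) -> b), F c.
        F (~c | a): α-rule — add F ~c, F a.
        × closes — contains both c and ~c.
4 branches closed, 7 open.
An open branch gives a countermodel: a=1, c=0 (unmentioned atoms arbitrary); under it the original formula is false.

Not valid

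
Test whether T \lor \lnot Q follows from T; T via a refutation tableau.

Initial set: {T; T; \lnot (T \lor \lnot Q)}.
\lnot (T \lor \lnot Q): α-rule — add \lnot T, \lnot \lnot Q.
× closes — contains both T and \lnot T.
All 1 branch closes.
Every branch closed, so the premises entail the conclusion.

Yes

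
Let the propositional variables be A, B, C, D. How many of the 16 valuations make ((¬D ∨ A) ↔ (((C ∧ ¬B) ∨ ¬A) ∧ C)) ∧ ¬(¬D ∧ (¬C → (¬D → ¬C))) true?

Initial set: {(((¬D ∨ A) ↔ (((C ∧ ¬B) ∨ ¬A) ∧ C)) ∧ ¬(¬D ∧ (¬C → (¬D → ¬C))))}.
(((¬D ∨ A) ↔ (((C ∧ ¬B) ∨ ¬A) ∧ C)) ∧ ¬(¬D ∧ (¬C → (¬D → ¬C)))): α-rule — add ((¬D ∨ A) ↔ (((C ∧ ¬B) ∨ ¬A) ∧ C)), ¬(¬D ∧ (¬C → (¬D → ¬C))).
((¬D ∨ A) ↔ (((C ∧ ¬B) ∨ ¬A) ∧ C)): β-rule — branch into (¬D ∨ A), (((C ∧ ¬B) ∨ ¬A) ∧ C)  //  ¬(¬D ∨ A), ¬(((C ∧ ¬B) ∨ ¬A) ∧ C).
  branch 1 (add (¬D ∨ A), (((C ∧ ¬B) ∨ ¬A) ∧ C)):
    (((C ∧ ¬B) ∨ ¬A) ∧ C): α-rule — add ((C ∧ ¬B) ∨ ¬A), C.
    ¬(¬D ∧ (¬C → (¬D → ¬C))): β-rule — branch into ¬¬D  //  ¬(¬C → (¬D → ¬C)).
      branch 1.1 (add ¬¬D):
        (¬D ∨ A): β-rule — branch into ¬D  //  A.
          branch 1.1.1 (add ¬D):
            × closes — contains both D and ¬D.
          branch 1.1.2 (add A):
            ((C ∧ ¬B) ∨ ¬A): β-rule — branch into (C ∧ ¬B)  //  ¬A.
              branch 1.1.2.1 (add (C ∧ ¬B)):
                (C ∧ ¬B): α-rule — add C, ¬B.
                ○ open, literals {A=T, B=F, C=T, D=T}.
              branch 1.1.2.2 (add ¬A):
                × closes — contains both A and ¬A.
      branch 1.2 (add ¬(¬C → (¬D → ¬C))):
        ¬(¬C → (¬D → ¬C)): α-rule — add ¬C, ¬(¬D → ¬C).
        × closes — contains both C and ¬C.
  branch 2 (add ¬(¬D ∨ A), ¬(((C ∧ ¬B) ∨ ¬A) ∧ C)):
    ¬(¬D ∨ A): α-rule — add ¬¬D, ¬A.
    ¬(¬D ∧ (¬C → (¬D → ¬C))): β-rule — branch into ¬¬D  //  ¬(¬C → (¬D → ¬C)).
      branch 2.1 (add ¬¬D):
        ¬(((C ∧ ¬B) ∨ ¬A) ∧ C): β-rule — branch into ¬((C ∧ ¬B) ∨ ¬A)  //  ¬C.
          branch 2.1.1 (add ¬((C ∧ ¬B) ∨ ¬A)):
            ¬((C ∧ ¬B) ∨ ¬A): α-rule — add ¬(C ∧ ¬B), ¬¬A.
            × closes — contains both A and ¬A.
          branch 2.1.2 (add ¬C):
            ○ open, literals {A=F, C=F, D=T}.
      branch 2.2 (add ¬(¬C → (¬D → ¬C))):
        ¬(¬C → (¬D → ¬C)): α-rule — add ¬C, ¬(¬D → ¬C).
        ¬(¬D → ¬C): α-rule — add ¬D, ¬¬C.
        × closes — contains both D and ¬D.
5 branches closed, 2 open.
Each open branch fixes some atoms; the unmentioned ones are free. Counting distinct full assignments: branch {A=T, B=F, C=T, D=T} (none free) contributes 1 new; branch {A=F, C=F, D=T} (B) contributes 2 new. Total: 3.

3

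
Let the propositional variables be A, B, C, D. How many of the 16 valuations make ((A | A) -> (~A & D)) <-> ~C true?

8

Initial set: {(((A | A) -> (~A & D)) <-> ~C)}.
(((A | A) -> (~A & D)) <-> ~C): β-rule — branch into ((A | A) -> (~A & D)), ~C  //  ~((A | A) -> (~A & D)), ~~C.
  branch 1 (add ((A | A) -> (~A & D)), ~C):
    ((A | A) -> (~A & D)): β-rule — branch into ~(A | A)  //  (~A & D).
      branch 1.1 (add ~(A | A)):
        ~(A | A): α-rule — add ~A, ~A.
        ○ open, literals {A=0, C=0}.
      branch 1.2 (add (~A & D)):
        (~A & D): α-rule — add ~A, D.
        ○ open, literals {A=0, C=0, D=1}.
  branch 2 (add ~((A | A) -> (~A & D)), ~~C):
    ~((A | A) -> (~A & D)): α-rule — add (A | A), ~(~A & D).
    (A | A): β-rule — branch into A  //  A.
      branch 2.1 (add A):
        ~(~A & D): β-rule — branch into ~~A  //  ~D.
          branch 2.1.1 (add ~~A):
            ○ open, literals {A=1, C=1}.
          branch 2.1.2 (add ~D):
            ○ open, literals {A=1, C=1, D=0}.
      branch 2.2 (add A):
        ~(~A & D): β-rule — branch into ~~A  //  ~D.
          branch 2.2.1 (add ~~A):
            ○ open, literals {A=1, C=1}.
          branch 2.2.2 (add ~D):
            ○ open, literals {A=1, C=1, D=0}.
0 branches closed, 6 open.
Each open branch fixes some atoms; the unmentioned ones are free. Counting distinct full assignments: branch {A=0, C=0} (B, D) contributes 4 new; branch {A=0, C=0, D=1} (B) contributes 0 new; branch {A=1, C=1} (B, D) contributes 4 new; branch {A=1, C=1, D=0} (B) contributes 0 new; branch {A=1, C=1} (B, D) contributes 0 new; branch {A=1, C=1, D=0} (B) contributes 0 new. Total: 8.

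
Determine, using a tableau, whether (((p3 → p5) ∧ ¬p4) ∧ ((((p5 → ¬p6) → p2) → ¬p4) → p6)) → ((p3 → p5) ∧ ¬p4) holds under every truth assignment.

Assume the negation and expand:
Initial set: {F ((((p3 → p5) ∧ ¬p4) ∧ ((((p5 → ¬p6) → p2) → ¬p4) → p6)) → ((p3 → p5) ∧ ¬p4))}.
F ((((p3 → p5) ∧ ¬p4) ∧ ((((p5 → ¬p6) → p2) → ¬p4) → p6)) → ((p3 → p5) ∧ ¬p4)): α-rule — add T (((p3 → p5) ∧ ¬p4) ∧ ((((p5 → ¬p6) → p2) → ¬p4) → p6)), F ((p3 → p5) ∧ ¬p4).
T (((p3 → p5) ∧ ¬p4) ∧ ((((p5 → ¬p6) → p2) → ¬p4) → p6)): α-rule — add T ((p3 → p5) ∧ ¬p4), T ((((p5 → ¬p6) → p2) → ¬p4) → p6).
T ((p3 → p5) ∧ ¬p4): α-rule — add T (p3 → p5), T ¬p4.
F ((p3 → p5) ∧ ¬p4): β-rule — branch into F (p3 → p5)  //  F ¬p4.
  branch 1 (add F (p3 → p5)):
    F (p3 → p5): α-rule — add T p3, F p5.
    T ((((p5 → ¬p6) → p2) → ¬p4) → p6): β-rule — branch into F (((p5 → ¬p6) → p2) → ¬p4)  //  T p6.
      branch 1.1 (add F (((p5 → ¬p6) → p2) → ¬p4)):
        F (((p5 → ¬p6) → p2) → ¬p4): α-rule — add T ((p5 → ¬p6) → p2), F ¬p4.
        × closes — contains both p4 and ¬p4.
      branch 1.2 (add T p6):
        T (p3 → p5): β-rule — branch into F p3  //  T p5.
          branch 1.2.1 (add F p3):
            × closes — contains both p3 and ¬p3.
          branch 1.2.2 (add T p5):
            × closes — contains both p5 and ¬p5.
  branch 2 (add F ¬p4):
    × closes — contains both p4 and ¬p4.
All 4 branches close.
Every branch closed, so the negation is unsatisfiable and the formula is valid.

Valid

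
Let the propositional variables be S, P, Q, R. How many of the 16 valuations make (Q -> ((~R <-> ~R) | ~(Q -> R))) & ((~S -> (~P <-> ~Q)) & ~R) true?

Initial set: {((Q -> ((~R <-> ~R) | ~(Q -> R))) & ((~S -> (~P <-> ~Q)) & ~R))}.
((Q -> ((~R <-> ~R) | ~(Q -> R))) & ((~S -> (~P <-> ~Q)) & ~R)): α-rule — add (Q -> ((~R <-> ~R) | ~(Q -> R))), ((~S -> (~P <-> ~Q)) & ~R).
((~S -> (~P <-> ~Q)) & ~R): α-rule — add (~S -> (~P <-> ~Q)), ~R.
(Q -> ((~R <-> ~R) | ~(Q -> R))): β-rule — branch into ~Q  //  ((~R <-> ~R) | ~(Q -> R)).
  branch 1 (add ~Q):
    (~S -> (~P <-> ~Q)): β-rule — branch into ~~S  //  (~P <-> ~Q).
      branch 1.1 (add ~~S):
        ○ open, literals {Q=0, R=0, S=1}.
      branch 1.2 (add (~P <-> ~Q)):
        (~P <-> ~Q): β-rule — branch into ~P, ~Q  //  ~~P, ~~Q.
          branch 1.2.1 (add ~P, ~Q):
            ○ open, literals {P=0, Q=0, R=0}.
          branch 1.2.2 (add ~~P, ~~Q):
            × closes — contains both Q and ~Q.
  branch 2 (add ((~R <-> ~R) | ~(Q -> R))):
    (~S -> (~P <-> ~Q)): β-rule — branch into ~~S  //  (~P <-> ~Q).
      branch 2.1 (add ~~S):
        ((~R <-> ~R) | ~(Q -> R)): β-rule — branch into (~R <-> ~R)  //  ~(Q -> R).
          branch 2.1.1 (add (~R <-> ~R)):
            (~R <-> ~R): β-rule — branch into ~R, ~R  //  ~~R, ~~R.
              branch 2.1.1.1 (add ~R, ~R):
                ○ open, literals {R=0, S=1}.
              branch 2.1.1.2 (add ~~R, ~~R):
                × closes — contains both R and ~R.
          branch 2.1.2 (add ~(Q -> R)):
            ~(Q -> R): α-rule — add Q, ~R.
            ○ open, literals {Q=1, R=0, S=1}.
      branch 2.2 (add (~P <-> ~Q)):
        ((~R <-> ~R) | ~(Q -> R)): β-rule — branch into (~R <-> ~R)  //  ~(Q -> R).
          branch 2.2.1 (add (~R <-> ~R)):
            (~P <-> ~Q): β-rule — branch into ~P, ~Q  //  ~~P, ~~Q.
              branch 2.2.1.1 (add ~P, ~Q):
                (~R <-> ~R): β-rule — branch into ~R, ~R  //  ~~R, ~~R.
                  branch 2.2.1.1.1 (add ~R, ~R):
                    ○ open, literals {P=0, Q=0, R=0}.
                  branch 2.2.1.1.2 (add ~~R, ~~R):
                    × closes — contains both R and ~R.
              branch 2.2.1.2 (add ~~P, ~~Q):
                (~R <-> ~R): β-rule — branch into ~R, ~R  //  ~~R, ~~R.
                  branch 2.2.1.2.1 (add ~R, ~R):
                    ○ open, literals {P=1, Q=1, R=0}.
                  branch 2.2.1.2.2 (add ~~R, ~~R):
                    × closes — contains both R and ~R.
          branch 2.2.2 (add ~(Q -> R)):
            ~(Q -> R): α-rule — add Q, ~R.
            (~P <-> ~Q): β-rule — branch into ~P, ~Q  //  ~~P, ~~Q.
              branch 2.2.2.1 (add ~P, ~Q):
                × closes — contains both Q and ~Q.
              branch 2.2.2.2 (add ~~P, ~~Q):
                ○ open, literals {P=1, Q=1, R=0}.
5 branches closed, 7 open.
Each open branch fixes some atoms; the unmentioned ones are free. Counting distinct full assignments: branch {Q=0, R=0, S=1} (P) contributes 2 new; branch {P=0, Q=0, R=0} (S) contributes 1 new; branch {R=0, S=1} (P, Q) contributes 2 new; branch {Q=1, R=0, S=1} (P) contributes 0 new; branch {P=0, Q=0, R=0} (S) contributes 0 new; branch {P=1, Q=1, R=0} (S) contributes 1 new; branch {P=1, Q=1, R=0} (S) contributes 0 new. Total: 6.

6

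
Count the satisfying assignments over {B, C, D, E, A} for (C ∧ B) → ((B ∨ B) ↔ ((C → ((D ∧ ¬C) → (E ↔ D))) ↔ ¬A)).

28

Initial set: {((C ∧ B) → ((B ∨ B) ↔ ((C → ((D ∧ ¬C) → (E ↔ D))) ↔ ¬A)))}.
((C ∧ B) → ((B ∨ B) ↔ ((C → ((D ∧ ¬C) → (E ↔ D))) ↔ ¬A))): β-rule — branch into ¬(C ∧ B)  //  ((B ∨ B) ↔ ((C → ((D ∧ ¬C) → (E ↔ D))) ↔ ¬A)).
  branch 1 (add ¬(C ∧ B)):
    ¬(C ∧ B): β-rule — branch into ¬C  //  ¬B.
      branch 1.1 (add ¬C):
        ○ open, literals {C=F}.
      branch 1.2 (add ¬B):
        ○ open, literals {B=F}.
  branch 2 (add ((B ∨ B) ↔ ((C → ((D ∧ ¬C) → (E ↔ D))) ↔ ¬A))):
    ((B ∨ B) ↔ ((C → ((D ∧ ¬C) → (E ↔ D))) ↔ ¬A)): β-rule — branch into (B ∨ B), ((C → ((D ∧ ¬C) → (E ↔ D))) ↔ ¬A)  //  ¬(B ∨ B), ¬((C → ((D ∧ ¬C) → (E ↔ D))) ↔ ¬A).
      branch 2.1 (add (B ∨ B), ((C → ((D ∧ ¬C) → (E ↔ D))) ↔ ¬A)):
        (B ∨ B): β-rule — branch into B  //  B.
          branch 2.1.1 (add B):
            ((C → ((D ∧ ¬C) → (E ↔ D))) ↔ ¬A): β-rule — branch into (C → ((D ∧ ¬C) → (E ↔ D))), ¬A  //  ¬(C → ((D ∧ ¬C) → (E ↔ D))), ¬¬A.
              branch 2.1.1.1 (add (C → ((D ∧ ¬C) → (E ↔ D))), ¬A):
                (C → ((D ∧ ¬C) → (E ↔ D))): β-rule — branch into ¬C  //  ((D ∧ ¬C) → (E ↔ D)).
                  branch 2.1.1.1.1 (add ¬C):
                    ○ open, literals {A=F, B=T, C=F}.
                  branch 2.1.1.1.2 (add ((D ∧ ¬C) → (E ↔ D))):
                    ((D ∧ ¬C) → (E ↔ D)): β-rule — branch into ¬(D ∧ ¬C)  //  (E ↔ D).
                      branch 2.1.1.1.2.1 (add ¬(D ∧ ¬C)):
                        ¬(D ∧ ¬C): β-rule — branch into ¬D  //  ¬¬C.
                          branch 2.1.1.1.2.1.1 (add ¬D):
                            ○ open, literals {A=F, B=T, D=F}.
                          branch 2.1.1.1.2.1.2 (add ¬¬C):
                            ○ open, literals {A=F, B=T, C=T}.
                      branch 2.1.1.1.2.2 (add (E ↔ D)):
                        (E ↔ D): β-rule — branch into E, D  //  ¬E, ¬D.
                          branch 2.1.1.1.2.2.1 (add E, D):
                            ○ open, literals {A=F, B=T, D=T, E=T}.
                          branch 2.1.1.1.2.2.2 (add ¬E, ¬D):
                            ○ open, literals {A=F, B=T, D=F, E=F}.
              branch 2.1.1.2 (add ¬(C → ((D ∧ ¬C) → (E ↔ D))), ¬¬A):
                ¬(C → ((D ∧ ¬C) → (E ↔ D))): α-rule — add C, ¬((D ∧ ¬C) → (E ↔ D)).
                ¬((D ∧ ¬C) → (E ↔ D)): α-rule — add (D ∧ ¬C), ¬(E ↔ D).
                (D ∧ ¬C): α-rule — add D, ¬C.
                × closes — contains both C and ¬C.
          branch 2.1.2 (add B):
            ((C → ((D ∧ ¬C) → (E ↔ D))) ↔ ¬A): β-rule — branch into (C → ((D ∧ ¬C) → (E ↔ D))), ¬A  //  ¬(C → ((D ∧ ¬C) → (E ↔ D))), ¬¬A.
              branch 2.1.2.1 (add (C → ((D ∧ ¬C) → (E ↔ D))), ¬A):
                (C → ((D ∧ ¬C) → (E ↔ D))): β-rule — branch into ¬C  //  ((D ∧ ¬C) → (E ↔ D)).
                  branch 2.1.2.1.1 (add ¬C):
                    ○ open, literals {A=F, B=T, C=F}.
                  branch 2.1.2.1.2 (add ((D ∧ ¬C) → (E ↔ D))):
                    ((D ∧ ¬C) → (E ↔ D)): β-rule — branch into ¬(D ∧ ¬C)  //  (E ↔ D).
                      branch 2.1.2.1.2.1 (add ¬(D ∧ ¬C)):
                        ¬(D ∧ ¬C): β-rule — branch into ¬D  //  ¬¬C.
                          branch 2.1.2.1.2.1.1 (add ¬D):
                            ○ open, literals {A=F, B=T, D=F}.
                          branch 2.1.2.1.2.1.2 (add ¬¬C):
                            ○ open, literals {A=F, B=T, C=T}.
                      branch 2.1.2.1.2.2 (add (E ↔ D)):
                        (E ↔ D): β-rule — branch into E, D  //  ¬E, ¬D.
                          branch 2.1.2.1.2.2.1 (add E, D):
                            ○ open, literals {A=F, B=T, D=T, E=T}.
                          branch 2.1.2.1.2.2.2 (add ¬E, ¬D):
                            ○ open, literals {A=F, B=T, D=F, E=F}.
              branch 2.1.2.2 (add ¬(C → ((D ∧ ¬C) → (E ↔ D))), ¬¬A):
                ¬(C → ((D ∧ ¬C) → (E ↔ D))): α-rule — add C, ¬((D ∧ ¬C) → (E ↔ D)).
                ¬((D ∧ ¬C) → (E ↔ D)): α-rule — add (D ∧ ¬C), ¬(E ↔ D).
                (D ∧ ¬C): α-rule — add D, ¬C.
                × closes — contains both C and ¬C.
      branch 2.2 (add ¬(B ∨ B), ¬((C → ((D ∧ ¬C) → (E ↔ D))) ↔ ¬A)):
        ¬(B ∨ B): α-rule — add ¬B, ¬B.
        ¬((C → ((D ∧ ¬C) → (E ↔ D))) ↔ ¬A): β-rule — branch into (C → ((D ∧ ¬C) → (E ↔ D))), ¬¬A  //  ¬(C → ((D ∧ ¬C) → (E ↔ D))), ¬A.
          branch 2.2.1 (add (C → ((D ∧ ¬C) → (E ↔ D))), ¬¬A):
            (C → ((D ∧ ¬C) → (E ↔ D))): β-rule — branch into ¬C  //  ((D ∧ ¬C) → (E ↔ D)).
              branch 2.2.1.1 (add ¬C):
                ○ open, literals {A=T, B=F, C=F}.
              branch 2.2.1.2 (add ((D ∧ ¬C) → (E ↔ D))):
                ((D ∧ ¬C) → (E ↔ D)): β-rule — branch into ¬(D ∧ ¬C)  //  (E ↔ D).
                  branch 2.2.1.2.1 (add ¬(D ∧ ¬C)):
                    ¬(D ∧ ¬C): β-rule — branch into ¬D  //  ¬¬C.
                      branch 2.2.1.2.1.1 (add ¬D):
                        ○ open, literals {A=T, B=F, D=F}.
                      branch 2.2.1.2.1.2 (add ¬¬C):
                        ○ open, literals {A=T, B=F, C=T}.
                  branch 2.2.1.2.2 (add (E ↔ D)):
                    (E ↔ D): β-rule — branch into E, D  //  ¬E, ¬D.
                      branch 2.2.1.2.2.1 (add E, D):
                        ○ open, literals {A=T, B=F, D=T, E=T}.
                      branch 2.2.1.2.2.2 (add ¬E, ¬D):
                        ○ open, literals {A=T, B=F, D=F, E=F}.
          branch 2.2.2 (add ¬(C → ((D ∧ ¬C) → (E ↔ D))), ¬A):
            ¬(C → ((D ∧ ¬C) → (E ↔ D))): α-rule — add C, ¬((D ∧ ¬C) → (E ↔ D)).
            ¬((D ∧ ¬C) → (E ↔ D)): α-rule — add (D ∧ ¬C), ¬(E ↔ D).
            (D ∧ ¬C): α-rule — add D, ¬C.
            × closes — contains both C and ¬C.
3 branches closed, 17 open.
Each open branch fixes some atoms; the unmentioned ones are free. Counting distinct full assignments: branch {C=F} (B, D, E, A) contributes 16 new; branch {B=F} (C, D, E, A) contributes 8 new; branch {A=F, B=T, C=F} (D, E) contributes 0 new; branch {A=F, B=T, D=F} (C, E) contributes 2 new; branch {A=F, B=T, C=T} (D, E) contributes 2 new; branch {A=F, B=T, D=T, E=T} (C) contributes 0 new; branch {A=F, B=T, D=F, E=F} (C) contributes 0 new; branch {A=F, B=T, C=F} (D, E) contributes 0 new; branch {A=F, B=T, D=F} (C, E) contributes 0 new; branch {A=F, B=T, C=T} (D, E) contributes 0 new; branch {A=F, B=T, D=T, E=T} (C) contributes 0 new; branch {A=F, B=T, D=F, E=F} (C) contributes 0 new; branch {A=T, B=F, C=F} (D, E) contributes 0 new; branch {A=T, B=F, D=F} (C, E) contributes 0 new; branch {A=T, B=F, C=T} (D, E) contributes 0 new; branch {A=T, B=F, D=T, E=T} (C) contributes 0 new; branch {A=T, B=F, D=F, E=F} (C) contributes 0 new. Total: 28.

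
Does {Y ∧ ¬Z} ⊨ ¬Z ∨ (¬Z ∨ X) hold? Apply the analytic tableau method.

Initial set: {T (Y ∧ ¬Z); F (¬Z ∨ (¬Z ∨ X))}.
T (Y ∧ ¬Z): α-rule — add T Y, T ¬Z.
F (¬Z ∨ (¬Z ∨ X)): α-rule — add F ¬Z, F (¬Z ∨ X).
× closes — contains both Z and ¬Z.
All 1 branch closes.
Every branch closed, so the premises entail the conclusion.

Yes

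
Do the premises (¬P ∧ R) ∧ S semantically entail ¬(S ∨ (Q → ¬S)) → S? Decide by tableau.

Initial set: {((¬P ∧ R) ∧ S); ¬(¬(S ∨ (Q → ¬S)) → S)}.
((¬P ∧ R) ∧ S): α-rule — add (¬P ∧ R), S.
¬(¬(S ∨ (Q → ¬S)) → S): α-rule — add ¬(S ∨ (Q → ¬S)), ¬S.
× closes — contains both S and ¬S.
All 1 branch closes.
Every branch closed, so the premises entail the conclusion.

Yes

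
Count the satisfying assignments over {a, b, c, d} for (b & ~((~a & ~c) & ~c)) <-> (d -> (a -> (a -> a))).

6

Initial set: {((b & ~((~a & ~c) & ~c)) <-> (d -> (a -> (a -> a))))}.
((b & ~((~a & ~c) & ~c)) <-> (d -> (a -> (a -> a)))): β-rule — branch into (b & ~((~a & ~c) & ~c)), (d -> (a -> (a -> a)))  //  ~(b & ~((~a & ~c) & ~c)), ~(d -> (a -> (a -> a))).
  branch 1 (add (b & ~((~a & ~c) & ~c)), (d -> (a -> (a -> a)))):
    (b & ~((~a & ~c) & ~c)): α-rule — add b, ~((~a & ~c) & ~c).
    (d -> (a -> (a -> a))): β-rule — branch into ~d  //  (a -> (a -> a)).
      branch 1.1 (add ~d):
        ~((~a & ~c) & ~c): β-rule — branch into ~(~a & ~c)  //  ~~c.
          branch 1.1.1 (add ~(~a & ~c)):
            ~(~a & ~c): β-rule — branch into ~~a  //  ~~c.
              branch 1.1.1.1 (add ~~a):
                ○ open, literals {a=true, b=true, d=false}.
              branch 1.1.1.2 (add ~~c):
                ○ open, literals {b=true, c=true, d=false}.
          branch 1.1.2 (add ~~c):
            ○ open, literals {b=true, c=true, d=false}.
      branch 1.2 (add (a -> (a -> a))):
        ~((~a & ~c) & ~c): β-rule — branch into ~(~a & ~c)  //  ~~c.
          branch 1.2.1 (add ~(~a & ~c)):
            (a -> (a -> a)): β-rule — branch into ~a  //  (a -> a).
              branch 1.2.1.1 (add ~a):
                ~(~a & ~c): β-rule — branch into ~~a  //  ~~c.
                  branch 1.2.1.1.1 (add ~~a):
                    × closes — contains both a and ~a.
                  branch 1.2.1.1.2 (add ~~c):
                    ○ open, literals {a=false, b=true, c=true}.
              branch 1.2.1.2 (add (a -> a)):
                ~(~a & ~c): β-rule — branch into ~~a  //  ~~c.
                  branch 1.2.1.2.1 (add ~~a):
                    (a -> a): β-rule — branch into ~a  //  a.
                      branch 1.2.1.2.1.1 (add ~a):
                        × closes — contains both a and ~a.
                      branch 1.2.1.2.1.2 (add a):
                        ○ open, literals {a=true, b=true}.
                  branch 1.2.1.2.2 (add ~~c):
                    (a -> a): β-rule — branch into ~a  //  a.
                      branch 1.2.1.2.2.1 (add ~a):
                        ○ open, literals {a=false, b=true, c=true}.
                      branch 1.2.1.2.2.2 (add a):
                        ○ open, literals {a=true, b=true, c=true}.
          branch 1.2.2 (add ~~c):
            (a -> (a -> a)): β-rule — branch into ~a  //  (a -> a).
              branch 1.2.2.1 (add ~a):
                ○ open, literals {a=false, b=true, c=true}.
              branch 1.2.2.2 (add (a -> a)):
                (a -> a): β-rule — branch into ~a  //  a.
                  branch 1.2.2.2.1 (add ~a):
                    ○ open, literals {a=false, b=true, c=true}.
                  branch 1.2.2.2.2 (add a):
                    ○ open, literals {a=true, b=true, c=true}.
  branch 2 (add ~(b & ~((~a & ~c) & ~c)), ~(d -> (a -> (a -> a)))):
    ~(d -> (a -> (a -> a))): α-rule — add d, ~(a -> (a -> a)).
    ~(a -> (a -> a)): α-rule — add a, ~(a -> a).
    ~(a -> a): α-rule — add a, ~a.
    × closes — contains both a and ~a.
3 branches closed, 10 open.
Each open branch fixes some atoms; the unmentioned ones are free. Counting distinct full assignments: branch {a=true, b=true, d=false} (c) contributes 2 new; branch {b=true, c=true, d=false} (a) contributes 1 new; branch {b=true, c=true, d=false} (a) contributes 0 new; branch {a=false, b=true, c=true} (d) contributes 1 new; branch {a=true, b=true} (c, d) contributes 2 new; branch {a=false, b=true, c=true} (d) contributes 0 new; branch {a=true, b=true, c=true} (d) contributes 0 new; branch {a=false, b=true, c=true} (d) contributes 0 new; branch {a=false, b=true, c=true} (d) contributes 0 new; branch {a=true, b=true, c=true} (d) contributes 0 new. Total: 6.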